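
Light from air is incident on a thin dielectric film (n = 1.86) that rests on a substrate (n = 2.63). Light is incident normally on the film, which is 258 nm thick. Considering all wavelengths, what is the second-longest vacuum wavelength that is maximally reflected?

480 nm

Ray reflecting at the top interface goes from n = 1.0 toward n = 1.86: a half-wave phase shift.
Bottom surface (1.86 → 2.63): reflection off a higher-index medium gives a half-wave phase shift.
The two reflections carry the same phase change, so no net offset.
With no net inversion, constructive interference in reflection requires 2 n t = m λ.
λ = 2 n t / m. The second-longest wavelength is m = 2: λ = 2 × 1.86 × 258 / 2.00 = 480 nm.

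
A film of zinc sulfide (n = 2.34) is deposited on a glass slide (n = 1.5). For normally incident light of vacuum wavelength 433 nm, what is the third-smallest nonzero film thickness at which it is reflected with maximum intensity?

At the upper boundary (n = 1.0 to n = 2.34) the reflected ray undergoes a half-wave phase shift.
Ray reflecting at the bottom interface goes from n = 2.34 toward n = 1.5: no phase shift.
Net: one phase inversion between the two reflected rays.
So the condition for constructive reflection is 2 n t = (m + ½) λ.
The third-smallest nonzero thickness corresponds to m = 2: t = (m + ½) λ / (2 n) = 2.50 × 433 / (2 × 2.34) = 231 nm.

231 nm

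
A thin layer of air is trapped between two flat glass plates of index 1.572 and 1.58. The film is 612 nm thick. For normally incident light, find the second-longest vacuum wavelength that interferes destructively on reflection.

612 nm

Ray reflecting at the top interface goes from n = 1.572 toward n = 1.0: no phase shift.
Bottom surface (1.0 → 1.58): reflection off a higher-index medium gives a half-wave phase shift.
Exactly one π shift → a net half-wave offset.
For weak reflection here: 2 n t = m λ.
λ = 2 n t / m. The second-longest wavelength is m = 2: λ = 2 × 1.0 × 612 / 2.00 = 612 nm.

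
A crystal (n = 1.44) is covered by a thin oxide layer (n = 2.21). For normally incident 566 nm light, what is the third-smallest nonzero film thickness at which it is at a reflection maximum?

320 nm

At the upper boundary (n = 1.0 to n = 2.21) the reflected ray undergoes a half-wave phase shift.
At the lower boundary (n = 2.21 to n = 1.44) the reflected ray undergoes no phase shift.
The two reflections differ by half a wavelength.
With one net inversion, constructive interference in reflection requires 2 n t = (m + ½) λ.
The third-smallest nonzero thickness corresponds to m = 2: t = (m + ½) λ / (2 n) = 2.50 × 566 / (2 × 2.21) = 320 nm.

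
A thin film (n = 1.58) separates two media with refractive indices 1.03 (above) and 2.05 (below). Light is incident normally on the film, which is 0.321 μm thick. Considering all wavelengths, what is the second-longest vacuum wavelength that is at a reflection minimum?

Top surface (1.03 → 1.58): reflection off a higher-index medium gives a half-wave phase shift.
At the lower boundary (n = 1.58 to n = 2.05) the reflected ray undergoes a half-wave phase shift.
The two reflections carry the same phase change, so no net offset.
With no net inversion, destructive interference in reflection requires 2 n t = (m + ½) λ.
λ = 2 n t / (m + ½). The second-longest wavelength is m = 1: λ = 2 × 1.58 × 321 / 1.50 = 676 nm.

676 nm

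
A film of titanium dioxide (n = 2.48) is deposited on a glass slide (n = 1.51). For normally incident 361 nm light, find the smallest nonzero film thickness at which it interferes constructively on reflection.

36.4 nm

Ray reflecting at the top interface goes from n = 1.0 toward n = 2.48: a half-wave phase shift.
Bottom surface (2.48 → 1.51): reflection off a lower-index medium gives no phase shift.
Exactly one π shift → a net half-wave offset.
For bright reflection here: 2 n t = (m + ½) λ.
Minimum at m = 0: t = λ / (4 n) = 361 / (4 × 2.48) = 36.4 nm.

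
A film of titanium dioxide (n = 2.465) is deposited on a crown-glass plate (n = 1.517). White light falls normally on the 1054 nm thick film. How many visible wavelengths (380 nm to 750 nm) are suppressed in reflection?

7

Top surface (1.0 → 2.465): reflection off a higher-index medium gives a half-wave phase shift.
Bottom surface (2.465 → 1.517): reflection off a lower-index medium gives no phase shift.
Exactly one π shift → a net half-wave offset.
With one net inversion, destructive interference in reflection requires 2 n t = m λ.
λ = 2 n t / m = 5196 / m nm.
m=6: 866 nm (IR); m=7: 742 nm (visible); m=8: 650 nm (visible); m=9: 577 nm (visible); m=10: 520 nm (visible); m=11: 472 nm (visible); m=12: 433 nm (visible); m=13: 400 nm (visible); m=14: 371 nm (UV).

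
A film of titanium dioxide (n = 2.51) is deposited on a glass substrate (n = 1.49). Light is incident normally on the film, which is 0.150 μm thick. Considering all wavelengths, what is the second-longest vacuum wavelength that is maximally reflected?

502 nm

At the upper boundary (n = 1.0 to n = 2.51) the reflected ray undergoes a half-wave phase shift.
Ray reflecting at the bottom interface goes from n = 2.51 toward n = 1.49: no phase shift.
The two reflections differ by half a wavelength.
For bright reflection here: 2 n t = (m + ½) λ.
λ = 2 n t / (m + ½). The second-longest wavelength is m = 1: λ = 2 × 2.51 × 150 / 1.50 = 502 nm.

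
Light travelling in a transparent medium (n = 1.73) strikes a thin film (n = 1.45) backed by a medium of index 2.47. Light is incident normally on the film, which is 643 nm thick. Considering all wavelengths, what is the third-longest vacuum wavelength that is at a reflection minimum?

At the upper boundary (n = 1.73 to n = 1.45) the reflected ray undergoes no phase shift.
Bottom surface (1.45 → 2.47): reflection off a higher-index medium gives a half-wave phase shift.
Exactly one π shift → a net half-wave offset.
With one net inversion, destructive interference in reflection requires 2 n t = m λ.
λ = 2 n t / m. The third-longest wavelength is m = 3: λ = 2 × 1.45 × 643 / 3.00 = 622 nm.

622 nm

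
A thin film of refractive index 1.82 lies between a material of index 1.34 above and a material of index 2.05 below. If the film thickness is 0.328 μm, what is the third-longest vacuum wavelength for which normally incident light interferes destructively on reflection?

Ray reflecting at the top interface goes from n = 1.34 toward n = 1.82: a half-wave phase shift.
Ray reflecting at the bottom interface goes from n = 1.82 toward n = 2.05: a half-wave phase shift.
The two reflections carry the same phase change, so no net offset.
For weak reflection here: 2 n t = (m + ½) λ.
λ = 2 n t / (m + ½). The third-longest wavelength is m = 2: λ = 2 × 1.82 × 328 / 2.50 = 478 nm.

478 nm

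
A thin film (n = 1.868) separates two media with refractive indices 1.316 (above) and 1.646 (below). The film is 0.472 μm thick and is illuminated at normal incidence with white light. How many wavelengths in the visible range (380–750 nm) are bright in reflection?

3

Ray reflecting at the top interface goes from n = 1.316 toward n = 1.868: a half-wave phase shift.
Bottom surface (1.868 → 1.646): reflection off a lower-index medium gives no phase shift.
The two reflections differ by half a wavelength.
For strong reflection here: 2 n t = (m + ½) λ.
λ = 2 n t / (m + ½) = 1763 / (m + ½) nm.
m=1: 1176 nm (IR); m=2: 705 nm (visible); m=3: 504 nm (visible); m=4: 392 nm (visible); m=5: 321 nm (UV).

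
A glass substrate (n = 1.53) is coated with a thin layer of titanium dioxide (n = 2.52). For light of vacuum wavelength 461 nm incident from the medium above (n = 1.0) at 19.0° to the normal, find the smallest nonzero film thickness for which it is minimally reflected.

92.2 nm

At the upper boundary (n = 1.0 to n = 2.52) the reflected ray undergoes a half-wave phase shift.
At the lower boundary (n = 2.52 to n = 1.53) the reflected ray undergoes no phase shift.
The two reflections differ by half a wavelength.
With one net inversion, destructive interference in reflection requires 2 n t cos θ_r = m λ.
Snell's law: 1.0 sin 19.0° = 2.52 sin θ_r → sin θ_r = 0.129, cos θ_r = 0.992.
Minimum nonzero at m = 1: t = λ / (2 n cos θ_r) = 461 / (2 × 2.52 × 0.992) = 92.2 nm.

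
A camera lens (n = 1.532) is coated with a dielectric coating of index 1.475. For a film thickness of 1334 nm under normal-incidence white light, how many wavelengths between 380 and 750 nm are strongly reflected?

5

At the upper boundary (n = 1.0 to n = 1.475) the reflected ray undergoes a half-wave phase shift.
At the lower boundary (n = 1.475 to n = 1.532) the reflected ray undergoes a half-wave phase shift.
Zero or two π shifts → no net half-wave offset.
For maximum reflection here: 2 n t = m λ.
λ = 2 n t / m = 3935 / m nm.
m=5: 787 nm (IR); m=6: 656 nm (visible); m=7: 562 nm (visible); m=8: 492 nm (visible); m=9: 437 nm (visible); m=10: 394 nm (visible); m=11: 358 nm (UV).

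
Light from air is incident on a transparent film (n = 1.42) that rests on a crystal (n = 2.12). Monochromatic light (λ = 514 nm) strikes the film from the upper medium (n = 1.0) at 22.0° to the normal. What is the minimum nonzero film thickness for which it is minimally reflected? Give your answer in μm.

Top surface (1.0 → 1.42): reflection off a higher-index medium gives a half-wave phase shift.
Bottom surface (1.42 → 2.12): reflection off a higher-index medium gives a half-wave phase shift.
The two reflections carry the same phase change, so no net offset.
So the condition for destructive reflection is 2 n t cos θ_r = (m + ½) λ.
Snell's law: 1.0 sin 22.0° = 1.42 sin θ_r → sin θ_r = 0.264, cos θ_r = 0.965.
Minimum at m = 0: t = λ / (4 n cos θ_r) = 514 / (4 × 1.42 × 0.965) = 93.8 nm.

0.0938 μm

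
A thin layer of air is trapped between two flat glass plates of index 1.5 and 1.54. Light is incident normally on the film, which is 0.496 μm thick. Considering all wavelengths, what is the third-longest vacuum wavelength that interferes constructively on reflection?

Ray reflecting at the top interface goes from n = 1.5 toward n = 1.0: no phase shift.
At the lower boundary (n = 1.0 to n = 1.54) the reflected ray undergoes a half-wave phase shift.
The two reflections differ by half a wavelength.
So the condition for constructive reflection is 2 n t = (m + ½) λ.
λ = 2 n t / (m + ½). The third-longest wavelength is m = 2: λ = 2 × 1.0 × 496 / 2.50 = 397 nm.

397 nm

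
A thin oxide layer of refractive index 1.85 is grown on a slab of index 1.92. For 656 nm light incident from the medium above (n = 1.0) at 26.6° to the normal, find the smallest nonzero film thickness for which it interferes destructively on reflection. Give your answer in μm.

Ray reflecting at the top interface goes from n = 1.0 toward n = 1.85: a half-wave phase shift.
Bottom surface (1.85 → 1.92): reflection off a higher-index medium gives a half-wave phase shift.
Zero or two π shifts → no net half-wave offset.
For weak reflection here: 2 n t cos θ_r = (m + ½) λ.
Snell's law: 1.0 sin 26.6° = 1.85 sin θ_r → sin θ_r = 0.242, cos θ_r = 0.970.
Minimum at m = 0: t = λ / (4 n cos θ_r) = 656 / (4 × 1.85 × 0.970) = 91.4 nm.

0.0914 μm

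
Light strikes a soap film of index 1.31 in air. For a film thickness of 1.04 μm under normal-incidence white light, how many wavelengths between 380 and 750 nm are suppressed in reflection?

At the upper boundary (n = 1.0 to n = 1.31) the reflected ray undergoes a half-wave phase shift.
Ray reflecting at the bottom interface goes from n = 1.31 toward n = 1.0: no phase shift.
Net: one phase inversion between the two reflected rays.
For minimum reflection here: 2 n t = m λ.
λ = 2 n t / m = 2725 / m nm.
m=3: 908 nm (IR); m=4: 681 nm (visible); m=5: 545 nm (visible); m=6: 454 nm (visible); m=7: 389 nm (visible); m=8: 341 nm (UV).

4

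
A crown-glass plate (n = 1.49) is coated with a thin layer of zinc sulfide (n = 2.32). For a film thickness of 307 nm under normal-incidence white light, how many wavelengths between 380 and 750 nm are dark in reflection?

Ray reflecting at the top interface goes from n = 1.0 toward n = 2.32: a half-wave phase shift.
Bottom surface (2.32 → 1.49): reflection off a lower-index medium gives no phase shift.
Net: one phase inversion between the two reflected rays.
With one net inversion, destructive interference in reflection requires 2 n t = m λ.
λ = 2 n t / m = 1424 / m nm.
m=1: 1424 nm (IR); m=2: 712 nm (visible); m=3: 475 nm (visible); m=4: 356 nm (UV).

2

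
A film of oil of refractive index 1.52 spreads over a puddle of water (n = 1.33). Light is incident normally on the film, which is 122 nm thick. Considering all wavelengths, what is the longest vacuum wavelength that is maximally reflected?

742 nm

Ray reflecting at the top interface goes from n = 1.0 toward n = 1.52: a half-wave phase shift.
At the lower boundary (n = 1.52 to n = 1.33) the reflected ray undergoes no phase shift.
The two reflections differ by half a wavelength.
With one net inversion, constructive interference in reflection requires 2 n t = (m + ½) λ.
λ = 2 n t / (m + ½). The longest wavelength is m = 0: λ = 2 × 1.52 × 122 / 0.500 = 742 nm.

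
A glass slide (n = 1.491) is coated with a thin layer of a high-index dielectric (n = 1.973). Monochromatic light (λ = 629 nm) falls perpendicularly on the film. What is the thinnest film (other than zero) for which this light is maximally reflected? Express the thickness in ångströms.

At the upper boundary (n = 1.0 to n = 1.973) the reflected ray undergoes a half-wave phase shift.
Ray reflecting at the bottom interface goes from n = 1.973 toward n = 1.491: no phase shift.
Exactly one π shift → a net half-wave offset.
With one net inversion, constructive interference in reflection requires 2 n t = (m + ½) λ.
Minimum at m = 0: t = λ / (4 n) = 629 / (4 × 1.973) = 79.7 nm.

797 Å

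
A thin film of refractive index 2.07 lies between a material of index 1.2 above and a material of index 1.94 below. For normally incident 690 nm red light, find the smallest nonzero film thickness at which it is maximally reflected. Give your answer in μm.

At the upper boundary (n = 1.2 to n = 2.07) the reflected ray undergoes a half-wave phase shift.
Ray reflecting at the bottom interface goes from n = 2.07 toward n = 1.94: no phase shift.
Exactly one π shift → a net half-wave offset.
With one net inversion, constructive interference in reflection requires 2 n t = (m + ½) λ.
Minimum at m = 0: t = λ / (4 n) = 690 / (4 × 2.07) = 83.3 nm.

0.0833 μm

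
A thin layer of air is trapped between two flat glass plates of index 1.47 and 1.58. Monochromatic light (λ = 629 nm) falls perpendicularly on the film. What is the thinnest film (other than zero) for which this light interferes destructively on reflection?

At the upper boundary (n = 1.47 to n = 1.0) the reflected ray undergoes no phase shift.
Bottom surface (1.0 → 1.58): reflection off a higher-index medium gives a half-wave phase shift.
The two reflections differ by half a wavelength.
For weak reflection here: 2 n t = m λ.
Minimum nonzero at m = 1: t = λ / (2 n) = 629 / (2 × 1.0) = 315 nm.

315 nm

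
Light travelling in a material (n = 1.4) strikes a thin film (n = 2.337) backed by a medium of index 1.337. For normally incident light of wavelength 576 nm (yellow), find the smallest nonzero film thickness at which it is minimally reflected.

123 nm

Ray reflecting at the top interface goes from n = 1.4 toward n = 2.337: a half-wave phase shift.
Bottom surface (2.337 → 1.337): reflection off a lower-index medium gives no phase shift.
Net: one phase inversion between the two reflected rays.
For weak reflection here: 2 n t = m λ.
Minimum nonzero at m = 1: t = λ / (2 n) = 576 / (2 × 2.337) = 123 nm.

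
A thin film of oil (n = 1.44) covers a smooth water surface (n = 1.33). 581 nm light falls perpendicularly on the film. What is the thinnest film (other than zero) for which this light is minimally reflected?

202 nm

Top surface (1.0 → 1.44): reflection off a higher-index medium gives a half-wave phase shift.
At the lower boundary (n = 1.44 to n = 1.33) the reflected ray undergoes no phase shift.
The two reflections differ by half a wavelength.
With one net inversion, destructive interference in reflection requires 2 n t = m λ.
Minimum nonzero at m = 1: t = λ / (2 n) = 581 / (2 × 1.44) = 202 nm.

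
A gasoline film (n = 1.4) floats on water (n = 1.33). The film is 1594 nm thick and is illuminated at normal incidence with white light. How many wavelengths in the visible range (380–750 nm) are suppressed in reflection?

6

Ray reflecting at the top interface goes from n = 1.0 toward n = 1.4: a half-wave phase shift.
Bottom surface (1.4 → 1.33): reflection off a lower-index medium gives no phase shift.
Net: one phase inversion between the two reflected rays.
So the condition for destructive reflection is 2 n t = m λ.
λ = 2 n t / m = 4463 / m nm.
m=5: 893 nm (IR); m=6: 744 nm (visible); m=7: 638 nm (visible); m=8: 558 nm (visible); m=9: 496 nm (visible); m=10: 446 nm (visible); m=11: 406 nm (visible); m=12: 372 nm (UV).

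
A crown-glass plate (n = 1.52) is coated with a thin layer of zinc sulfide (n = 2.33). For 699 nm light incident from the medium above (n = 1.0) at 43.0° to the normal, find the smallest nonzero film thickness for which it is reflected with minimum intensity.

Top surface (1.0 → 2.33): reflection off a higher-index medium gives a half-wave phase shift.
At the lower boundary (n = 2.33 to n = 1.52) the reflected ray undergoes no phase shift.
Net: one phase inversion between the two reflected rays.
With one net inversion, destructive interference in reflection requires 2 n t cos θ_r = m λ.
Snell's law: 1.0 sin 43.0° = 2.33 sin θ_r → sin θ_r = 0.293, cos θ_r = 0.956.
Minimum nonzero at m = 1: t = λ / (2 n cos θ_r) = 699 / (2 × 2.33 × 0.956) = 157 nm.

157 nm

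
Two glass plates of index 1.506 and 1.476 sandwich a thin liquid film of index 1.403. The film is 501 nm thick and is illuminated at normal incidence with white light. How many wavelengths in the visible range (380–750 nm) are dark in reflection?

2

At the upper boundary (n = 1.506 to n = 1.403) the reflected ray undergoes no phase shift.
At the lower boundary (n = 1.403 to n = 1.476) the reflected ray undergoes a half-wave phase shift.
Exactly one π shift → a net half-wave offset.
With one net inversion, destructive interference in reflection requires 2 n t = m λ.
λ = 2 n t / m = 1406 / m nm.
m=1: 1406 nm (IR); m=2: 703 nm (visible); m=3: 469 nm (visible); m=4: 351 nm (UV).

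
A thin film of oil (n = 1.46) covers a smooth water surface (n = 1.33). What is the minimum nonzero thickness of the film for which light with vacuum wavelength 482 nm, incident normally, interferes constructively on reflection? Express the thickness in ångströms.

825 Å

Ray reflecting at the top interface goes from n = 1.0 toward n = 1.46: a half-wave phase shift.
Ray reflecting at the bottom interface goes from n = 1.46 toward n = 1.33: no phase shift.
Net: one phase inversion between the two reflected rays.
So the condition for constructive reflection is 2 n t = (m + ½) λ.
Minimum at m = 0: t = λ / (4 n) = 482 / (4 × 1.46) = 82.5 nm.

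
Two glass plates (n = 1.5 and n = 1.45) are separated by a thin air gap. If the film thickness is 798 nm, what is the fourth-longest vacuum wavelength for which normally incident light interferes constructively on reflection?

Ray reflecting at the top interface goes from n = 1.5 toward n = 1.0: no phase shift.
Ray reflecting at the bottom interface goes from n = 1.0 toward n = 1.45: a half-wave phase shift.
Net: one phase inversion between the two reflected rays.
For strong reflection here: 2 n t = (m + ½) λ.
λ = 2 n t / (m + ½). The fourth-longest wavelength is m = 3: λ = 2 × 1.0 × 798 / 3.50 = 456 nm.

456 nm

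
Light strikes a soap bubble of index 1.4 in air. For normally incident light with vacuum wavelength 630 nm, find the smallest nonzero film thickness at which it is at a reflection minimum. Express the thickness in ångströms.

2250 Å

Ray reflecting at the top interface goes from n = 1.0 toward n = 1.4: a half-wave phase shift.
Bottom surface (1.4 → 1.0): reflection off a lower-index medium gives no phase shift.
Exactly one π shift → a net half-wave offset.
With one net inversion, destructive interference in reflection requires 2 n t = m λ.
Minimum nonzero at m = 1: t = λ / (2 n) = 630 / (2 × 1.4) = 225 nm.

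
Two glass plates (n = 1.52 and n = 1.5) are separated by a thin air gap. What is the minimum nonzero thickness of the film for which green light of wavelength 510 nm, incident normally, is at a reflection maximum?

128 nm

At the upper boundary (n = 1.52 to n = 1.0) the reflected ray undergoes no phase shift.
At the lower boundary (n = 1.0 to n = 1.5) the reflected ray undergoes a half-wave phase shift.
The two reflections differ by half a wavelength.
So the condition for constructive reflection is 2 n t = (m + ½) λ.
Minimum at m = 0: t = λ / (4 n) = 510 / (4 × 1.0) = 128 nm.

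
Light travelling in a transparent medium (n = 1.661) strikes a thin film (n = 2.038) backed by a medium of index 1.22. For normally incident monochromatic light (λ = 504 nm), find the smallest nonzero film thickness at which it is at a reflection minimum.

Top surface (1.661 → 2.038): reflection off a higher-index medium gives a half-wave phase shift.
Bottom surface (2.038 → 1.22): reflection off a lower-index medium gives no phase shift.
Exactly one π shift → a net half-wave offset.
So the condition for destructive reflection is 2 n t = m λ.
Minimum nonzero at m = 1: t = λ / (2 n) = 504 / (2 × 2.038) = 124 nm.

124 nm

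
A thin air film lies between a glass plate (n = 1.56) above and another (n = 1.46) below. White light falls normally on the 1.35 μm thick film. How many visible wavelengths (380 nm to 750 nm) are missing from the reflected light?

Ray reflecting at the top interface goes from n = 1.56 toward n = 1.0: no phase shift.
Bottom surface (1.0 → 1.46): reflection off a higher-index medium gives a half-wave phase shift.
Net: one phase inversion between the two reflected rays.
So the condition for destructive reflection is 2 n t = m λ.
λ = 2 n t / m = 2700 / m nm.
m=3: 900 nm (IR); m=4: 675 nm (visible); m=5: 540 nm (visible); m=6: 450 nm (visible); m=7: 386 nm (visible); m=8: 338 nm (UV).

4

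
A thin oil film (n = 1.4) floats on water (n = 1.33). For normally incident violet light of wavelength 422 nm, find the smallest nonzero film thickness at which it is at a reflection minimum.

151 nm

Top surface (1.0 → 1.4): reflection off a higher-index medium gives a half-wave phase shift.
Bottom surface (1.4 → 1.33): reflection off a lower-index medium gives no phase shift.
The two reflections differ by half a wavelength.
For weak reflection here: 2 n t = m λ.
Minimum nonzero at m = 1: t = λ / (2 n) = 422 / (2 × 1.4) = 151 nm.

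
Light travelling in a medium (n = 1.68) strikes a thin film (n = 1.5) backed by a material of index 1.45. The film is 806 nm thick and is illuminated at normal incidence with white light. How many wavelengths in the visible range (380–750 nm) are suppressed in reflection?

3

Ray reflecting at the top interface goes from n = 1.68 toward n = 1.5: no phase shift.
Ray reflecting at the bottom interface goes from n = 1.5 toward n = 1.45: no phase shift.
Net: no relative phase inversion (both shifts match).
So the condition for destructive reflection is 2 n t = (m + ½) λ.
λ = 2 n t / (m + ½) = 2418 / (m + ½) nm.
m=2: 967 nm (IR); m=3: 691 nm (visible); m=4: 537 nm (visible); m=5: 440 nm (visible); m=6: 372 nm (UV).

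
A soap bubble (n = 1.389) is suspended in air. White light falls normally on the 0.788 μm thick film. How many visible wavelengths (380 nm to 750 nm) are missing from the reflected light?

Top surface (1.0 → 1.389): reflection off a higher-index medium gives a half-wave phase shift.
Bottom surface (1.389 → 1.0): reflection off a lower-index medium gives no phase shift.
Exactly one π shift → a net half-wave offset.
So the condition for destructive reflection is 2 n t = m λ.
λ = 2 n t / m = 2189 / m nm.
m=2: 1095 nm (IR); m=3: 730 nm (visible); m=4: 547 nm (visible); m=5: 438 nm (visible); m=6: 365 nm (UV).

3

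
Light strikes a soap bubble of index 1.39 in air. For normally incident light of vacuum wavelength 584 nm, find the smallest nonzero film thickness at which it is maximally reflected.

At the upper boundary (n = 1.0 to n = 1.39) the reflected ray undergoes a half-wave phase shift.
Ray reflecting at the bottom interface goes from n = 1.39 toward n = 1.0: no phase shift.
Net: one phase inversion between the two reflected rays.
For strong reflection here: 2 n t = (m + ½) λ.
Minimum at m = 0: t = λ / (4 n) = 584 / (4 × 1.39) = 105 nm.

105 nm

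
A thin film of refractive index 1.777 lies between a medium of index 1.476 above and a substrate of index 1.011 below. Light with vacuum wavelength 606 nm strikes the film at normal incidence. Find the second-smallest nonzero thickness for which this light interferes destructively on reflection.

341 nm

Top surface (1.476 → 1.777): reflection off a higher-index medium gives a half-wave phase shift.
At the lower boundary (n = 1.777 to n = 1.011) the reflected ray undergoes no phase shift.
Exactly one π shift → a net half-wave offset.
So the condition for destructive reflection is 2 n t = m λ.
The second-smallest nonzero thickness corresponds to m = 2: t = m λ / (2 n) = 2.00 × 606 / (2 × 1.777) = 341 nm.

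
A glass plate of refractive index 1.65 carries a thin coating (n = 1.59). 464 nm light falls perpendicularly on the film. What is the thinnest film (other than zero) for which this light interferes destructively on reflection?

73.0 nm

At the upper boundary (n = 1.0 to n = 1.59) the reflected ray undergoes a half-wave phase shift.
Bottom surface (1.59 → 1.65): reflection off a higher-index medium gives a half-wave phase shift.
The two reflections carry the same phase change, so no net offset.
So the condition for destructive reflection is 2 n t = (m + ½) λ.
Minimum at m = 0: t = λ / (4 n) = 464 / (4 × 1.59) = 73.0 nm.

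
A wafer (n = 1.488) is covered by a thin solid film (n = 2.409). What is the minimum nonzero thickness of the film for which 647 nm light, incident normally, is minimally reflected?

134 nm

Ray reflecting at the top interface goes from n = 1.0 toward n = 2.409: a half-wave phase shift.
Ray reflecting at the bottom interface goes from n = 2.409 toward n = 1.488: no phase shift.
The two reflections differ by half a wavelength.
So the condition for destructive reflection is 2 n t = m λ.
Minimum nonzero at m = 1: t = λ / (2 n) = 647 / (2 × 2.409) = 134 nm.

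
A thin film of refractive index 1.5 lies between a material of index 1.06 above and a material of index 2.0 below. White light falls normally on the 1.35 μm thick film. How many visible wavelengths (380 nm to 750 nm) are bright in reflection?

Ray reflecting at the top interface goes from n = 1.06 toward n = 1.5: a half-wave phase shift.
Bottom surface (1.5 → 2.0): reflection off a higher-index medium gives a half-wave phase shift.
Net: no relative phase inversion (both shifts match).
With no net inversion, constructive interference in reflection requires 2 n t = m λ.
λ = 2 n t / m = 4050 / m nm.
m=5: 810 nm (IR); m=6: 675 nm (visible); m=7: 579 nm (visible); m=8: 506 nm (visible); m=9: 450 nm (visible); m=10: 405 nm (visible); m=11: 368 nm (UV).

5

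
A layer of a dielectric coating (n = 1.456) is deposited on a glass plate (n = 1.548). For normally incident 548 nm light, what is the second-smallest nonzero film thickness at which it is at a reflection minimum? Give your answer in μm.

Ray reflecting at the top interface goes from n = 1.0 toward n = 1.456: a half-wave phase shift.
At the lower boundary (n = 1.456 to n = 1.548) the reflected ray undergoes a half-wave phase shift.
The two reflections carry the same phase change, so no net offset.
With no net inversion, destructive interference in reflection requires 2 n t = (m + ½) λ.
The second-smallest nonzero thickness corresponds to m = 1: t = (m + ½) λ / (2 n) = 1.50 × 548 / (2 × 1.456) = 282 nm.

0.282 μm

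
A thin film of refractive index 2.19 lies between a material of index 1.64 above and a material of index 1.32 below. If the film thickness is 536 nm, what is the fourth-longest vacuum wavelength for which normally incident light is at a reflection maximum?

At the upper boundary (n = 1.64 to n = 2.19) the reflected ray undergoes a half-wave phase shift.
At the lower boundary (n = 2.19 to n = 1.32) the reflected ray undergoes no phase shift.
Exactly one π shift → a net half-wave offset.
With one net inversion, constructive interference in reflection requires 2 n t = (m + ½) λ.
λ = 2 n t / (m + ½). The fourth-longest wavelength is m = 3: λ = 2 × 2.19 × 536 / 3.50 = 671 nm.

671 nm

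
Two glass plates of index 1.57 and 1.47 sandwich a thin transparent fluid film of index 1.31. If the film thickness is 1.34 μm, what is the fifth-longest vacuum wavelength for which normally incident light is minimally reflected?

At the upper boundary (n = 1.57 to n = 1.31) the reflected ray undergoes no phase shift.
At the lower boundary (n = 1.31 to n = 1.47) the reflected ray undergoes a half-wave phase shift.
Exactly one π shift → a net half-wave offset.
With one net inversion, destructive interference in reflection requires 2 n t = m λ.
λ = 2 n t / m. The fifth-longest wavelength is m = 5: λ = 2 × 1.31 × 1340 / 5.00 = 702 nm.

702 nm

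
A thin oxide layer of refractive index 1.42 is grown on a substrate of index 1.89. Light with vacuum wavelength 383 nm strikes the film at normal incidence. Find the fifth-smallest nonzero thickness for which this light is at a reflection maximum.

674 nm

Ray reflecting at the top interface goes from n = 1.0 toward n = 1.42: a half-wave phase shift.
At the lower boundary (n = 1.42 to n = 1.89) the reflected ray undergoes a half-wave phase shift.
The two reflections carry the same phase change, so no net offset.
For maximum reflection here: 2 n t = m λ.
The fifth-smallest nonzero thickness corresponds to m = 5: t = m λ / (2 n) = 5.00 × 383 / (2 × 1.42) = 674 nm.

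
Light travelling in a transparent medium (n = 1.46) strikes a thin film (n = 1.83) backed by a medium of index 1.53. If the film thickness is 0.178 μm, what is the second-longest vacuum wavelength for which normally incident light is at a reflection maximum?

434 nm

At the upper boundary (n = 1.46 to n = 1.83) the reflected ray undergoes a half-wave phase shift.
At the lower boundary (n = 1.83 to n = 1.53) the reflected ray undergoes no phase shift.
Exactly one π shift → a net half-wave offset.
So the condition for constructive reflection is 2 n t = (m + ½) λ.
λ = 2 n t / (m + ½). The second-longest wavelength is m = 1: λ = 2 × 1.83 × 178 / 1.50 = 434 nm.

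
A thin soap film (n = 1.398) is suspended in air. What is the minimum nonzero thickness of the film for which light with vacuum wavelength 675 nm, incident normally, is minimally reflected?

241 nm

Ray reflecting at the top interface goes from n = 1.0 toward n = 1.398: a half-wave phase shift.
Bottom surface (1.398 → 1.0): reflection off a lower-index medium gives no phase shift.
Net: one phase inversion between the two reflected rays.
With one net inversion, destructive interference in reflection requires 2 n t = m λ.
Minimum nonzero at m = 1: t = λ / (2 n) = 675 / (2 × 1.398) = 241 nm.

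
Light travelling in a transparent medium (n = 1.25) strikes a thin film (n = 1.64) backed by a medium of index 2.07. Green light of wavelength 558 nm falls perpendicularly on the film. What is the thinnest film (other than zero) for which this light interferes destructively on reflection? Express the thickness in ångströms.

851 Å

Ray reflecting at the top interface goes from n = 1.25 toward n = 1.64: a half-wave phase shift.
At the lower boundary (n = 1.64 to n = 2.07) the reflected ray undergoes a half-wave phase shift.
Zero or two π shifts → no net half-wave offset.
With no net inversion, destructive interference in reflection requires 2 n t = (m + ½) λ.
Minimum at m = 0: t = λ / (4 n) = 558 / (4 × 1.64) = 85.1 nm.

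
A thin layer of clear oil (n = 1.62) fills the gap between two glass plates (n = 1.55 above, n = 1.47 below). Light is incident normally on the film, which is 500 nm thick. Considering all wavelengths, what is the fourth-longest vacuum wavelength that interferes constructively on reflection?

Ray reflecting at the top interface goes from n = 1.55 toward n = 1.62: a half-wave phase shift.
Ray reflecting at the bottom interface goes from n = 1.62 toward n = 1.47: no phase shift.
Net: one phase inversion between the two reflected rays.
So the condition for constructive reflection is 2 n t = (m + ½) λ.
λ = 2 n t / (m + ½). The fourth-longest wavelength is m = 3: λ = 2 × 1.62 × 500 / 3.50 = 463 nm.

463 nm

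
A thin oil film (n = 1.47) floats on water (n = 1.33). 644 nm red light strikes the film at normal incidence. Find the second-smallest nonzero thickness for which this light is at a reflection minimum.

At the upper boundary (n = 1.0 to n = 1.47) the reflected ray undergoes a half-wave phase shift.
Ray reflecting at the bottom interface goes from n = 1.47 toward n = 1.33: no phase shift.
The two reflections differ by half a wavelength.
For minimum reflection here: 2 n t = m λ.
The second-smallest nonzero thickness corresponds to m = 2: t = m λ / (2 n) = 2.00 × 644 / (2 × 1.47) = 438 nm.

438 nm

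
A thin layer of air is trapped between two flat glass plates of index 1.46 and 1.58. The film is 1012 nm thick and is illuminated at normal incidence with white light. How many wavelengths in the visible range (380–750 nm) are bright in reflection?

2

At the upper boundary (n = 1.46 to n = 1.0) the reflected ray undergoes no phase shift.
Bottom surface (1.0 → 1.58): reflection off a higher-index medium gives a half-wave phase shift.
The two reflections differ by half a wavelength.
With one net inversion, constructive interference in reflection requires 2 n t = (m + ½) λ.
λ = 2 n t / (m + ½) = 2024 / (m + ½) nm.
m=2: 810 nm (IR); m=3: 578 nm (visible); m=4: 450 nm (visible); m=5: 368 nm (UV).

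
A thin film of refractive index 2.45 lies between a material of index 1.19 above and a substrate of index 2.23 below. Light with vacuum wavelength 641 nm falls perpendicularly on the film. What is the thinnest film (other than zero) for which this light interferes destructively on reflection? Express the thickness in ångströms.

Top surface (1.19 → 2.45): reflection off a higher-index medium gives a half-wave phase shift.
Ray reflecting at the bottom interface goes from n = 2.45 toward n = 2.23: no phase shift.
Net: one phase inversion between the two reflected rays.
For weak reflection here: 2 n t = m λ.
Minimum nonzero at m = 1: t = λ / (2 n) = 641 / (2 × 2.45) = 131 nm.

1308 Å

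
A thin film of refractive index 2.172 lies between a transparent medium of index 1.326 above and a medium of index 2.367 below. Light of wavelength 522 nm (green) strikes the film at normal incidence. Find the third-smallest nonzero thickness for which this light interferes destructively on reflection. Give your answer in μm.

Ray reflecting at the top interface goes from n = 1.326 toward n = 2.172: a half-wave phase shift.
Ray reflecting at the bottom interface goes from n = 2.172 toward n = 2.367: a half-wave phase shift.
The two reflections carry the same phase change, so no net offset.
So the condition for destructive reflection is 2 n t = (m + ½) λ.
The third-smallest nonzero thickness corresponds to m = 2: t = (m + ½) λ / (2 n) = 2.50 × 522 / (2 × 2.172) = 300 nm.

0.300 μm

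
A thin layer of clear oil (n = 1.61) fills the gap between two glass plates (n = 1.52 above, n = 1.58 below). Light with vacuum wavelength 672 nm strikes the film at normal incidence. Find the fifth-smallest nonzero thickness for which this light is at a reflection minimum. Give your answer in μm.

At the upper boundary (n = 1.52 to n = 1.61) the reflected ray undergoes a half-wave phase shift.
At the lower boundary (n = 1.61 to n = 1.58) the reflected ray undergoes no phase shift.
Net: one phase inversion between the two reflected rays.
For weak reflection here: 2 n t = m λ.
The fifth-smallest nonzero thickness corresponds to m = 5: t = m λ / (2 n) = 5.00 × 672 / (2 × 1.61) = 1043 nm.

1.04 μm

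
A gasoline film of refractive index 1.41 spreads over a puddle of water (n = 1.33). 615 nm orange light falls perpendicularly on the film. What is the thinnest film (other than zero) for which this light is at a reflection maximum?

109 nm

At the upper boundary (n = 1.0 to n = 1.41) the reflected ray undergoes a half-wave phase shift.
Bottom surface (1.41 → 1.33): reflection off a lower-index medium gives no phase shift.
Exactly one π shift → a net half-wave offset.
With one net inversion, constructive interference in reflection requires 2 n t = (m + ½) λ.
Minimum at m = 0: t = λ / (4 n) = 615 / (4 × 1.41) = 109 nm.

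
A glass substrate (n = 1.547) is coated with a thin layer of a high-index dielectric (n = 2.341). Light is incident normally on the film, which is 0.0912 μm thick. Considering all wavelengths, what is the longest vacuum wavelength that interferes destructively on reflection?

427 nm

Top surface (1.0 → 2.341): reflection off a higher-index medium gives a half-wave phase shift.
At the lower boundary (n = 2.341 to n = 1.547) the reflected ray undergoes no phase shift.
The two reflections differ by half a wavelength.
With one net inversion, destructive interference in reflection requires 2 n t = m λ.
λ = 2 n t / m. The longest wavelength is m = 1: λ = 2 × 2.341 × 91.2 / 1.00 = 427 nm.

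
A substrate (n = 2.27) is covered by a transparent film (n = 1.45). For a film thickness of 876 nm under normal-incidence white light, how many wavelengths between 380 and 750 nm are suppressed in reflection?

4

At the upper boundary (n = 1.0 to n = 1.45) the reflected ray undergoes a half-wave phase shift.
At the lower boundary (n = 1.45 to n = 2.27) the reflected ray undergoes a half-wave phase shift.
Net: no relative phase inversion (both shifts match).
With no net inversion, destructive interference in reflection requires 2 n t = (m + ½) λ.
λ = 2 n t / (m + ½) = 2540 / (m + ½) nm.
m=2: 1016 nm (IR); m=3: 726 nm (visible); m=4: 565 nm (visible); m=5: 462 nm (visible); m=6: 391 nm (visible); m=7: 339 nm (UV).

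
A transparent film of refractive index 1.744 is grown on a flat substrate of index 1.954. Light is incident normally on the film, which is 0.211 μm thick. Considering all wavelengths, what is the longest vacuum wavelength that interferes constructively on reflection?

736 nm

At the upper boundary (n = 1.0 to n = 1.744) the reflected ray undergoes a half-wave phase shift.
Bottom surface (1.744 → 1.954): reflection off a higher-index medium gives a half-wave phase shift.
The two reflections carry the same phase change, so no net offset.
With no net inversion, constructive interference in reflection requires 2 n t = m λ.
λ = 2 n t / m. The longest wavelength is m = 1: λ = 2 × 1.744 × 211 / 1.00 = 736 nm.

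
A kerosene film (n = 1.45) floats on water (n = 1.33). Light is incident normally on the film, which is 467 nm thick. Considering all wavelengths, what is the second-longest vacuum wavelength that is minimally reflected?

At the upper boundary (n = 1.0 to n = 1.45) the reflected ray undergoes a half-wave phase shift.
Ray reflecting at the bottom interface goes from n = 1.45 toward n = 1.33: no phase shift.
Exactly one π shift → a net half-wave offset.
With one net inversion, destructive interference in reflection requires 2 n t = m λ.
λ = 2 n t / m. The second-longest wavelength is m = 2: λ = 2 × 1.45 × 467 / 2.00 = 677 nm.

677 nm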